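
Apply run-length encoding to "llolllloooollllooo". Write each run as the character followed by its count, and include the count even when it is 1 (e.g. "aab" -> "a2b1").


String: "llolllloooollllooo"
Scanning for consecutive runs:
  'l' x 2
  'o' x 1
  'l' x 4
  'o' x 4
  'l' x 4
  'o' x 3
RLE = "l2o1l4o4l4o3"


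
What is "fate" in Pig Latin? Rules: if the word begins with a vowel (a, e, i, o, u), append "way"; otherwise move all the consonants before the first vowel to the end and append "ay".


Word: "fate"
Starts with consonant(s) → move to end, add 'ay'
Consonant cluster: "f"
Pig Latin = "atefay"


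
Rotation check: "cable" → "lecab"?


Word: "cable", Candidate: "lecab"
Method: check if candidate is substring of word+word
"cablecable" contains "lecab"? Yes
Is rotation = Yes


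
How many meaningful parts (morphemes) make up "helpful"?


Word: "helpful"
Morphemes: help / -ful
Each morpheme carries meaning
= 2 morphemes


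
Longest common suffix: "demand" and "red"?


Word 1: "demand"
Word 2: "red"
Comparing from end:
  Pos -1: 'd' == 'd'
  Pos -2: 'n' != 'e' (stop)
LCS = "d" (length 1)


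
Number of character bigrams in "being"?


Word: "being" (length 5)
Number of 2-grams = length - 2 + 1 = 5 - 2 + 1
= 4


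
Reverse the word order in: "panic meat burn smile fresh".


Original: "panic meat burn smile fresh"
Words (1..n): panic | meat | burn | smile | fresh
Reversed (n..1): fresh | smile | burn | meat | panic
Result = "fresh smile burn meat panic"


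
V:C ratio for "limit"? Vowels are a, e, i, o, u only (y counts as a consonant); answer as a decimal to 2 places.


Word: "limit"
Vowels (a,e,i,o,u): 2
Consonants: 3
Ratio = 2/3
= 0.67


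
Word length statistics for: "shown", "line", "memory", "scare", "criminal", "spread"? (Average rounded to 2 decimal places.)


Lengths: "shown"=5, "line"=4, "memory"=6, "scare"=5, "criminal"=8, "spread"=6
Sum = 34, Count = 6
Average = 34/6 = 5.67
= avg=5.67, min=4, max=8


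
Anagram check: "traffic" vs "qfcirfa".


Word 1: "traffic" → sorted: acffirt
Word 2: "qfcirfa" → sorted: acffiqr
Same letters? acffirt != acffiqr
Anagram = No


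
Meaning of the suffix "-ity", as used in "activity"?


Suffix: -ity
Example: activity = active + -ity, with a spelling change
Meaning = quality of


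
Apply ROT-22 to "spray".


Word: "spray"
Shift: 22
Each letter → (letter + shift) mod 26:
  's' (18) + 22 = 14 → 'o'
  'p' (15) + 22 = 11 → 'l'
  'r' (17) + 22 = 13 → 'n'
  'a' (0) + 22 = 22 → 'w'
  'y' (24) + 22 = 20 → 'u'
Result = "olnwu"


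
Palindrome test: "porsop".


Word: "porsop"
Reversed: "posrop"
Forward == Backward? porsop != posrop
Palindrome = No


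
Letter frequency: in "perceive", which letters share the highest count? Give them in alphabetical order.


Word: "perceive"
Letter counts:
  'c': 1
  'e': 3
  'i': 1
  'p': 1
  'r': 1
  'v': 1
Maximum count = 3
Most frequent = 'e' (3 times each)


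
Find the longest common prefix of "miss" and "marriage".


Word 1: "miss"
Word 2: "marriage"
Comparing from start:
  Pos 0: 'm' == 'm'
  Pos 1: 'i' != 'a' (stop)
LCP = "m" (length 1)


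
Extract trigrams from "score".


Word: "score" (length 5)
Number of trigrams = 5 - 3 + 1 = 3
  Position 0: "sco"
  Position 1: "cor"
  Position 2: "ore"
Trigrams = "sco", "cor", "ore"


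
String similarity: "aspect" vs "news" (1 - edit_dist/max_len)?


Word 1: "aspect" (length 6)
Word 2: "news" (length 4)
One optimal edit sequence:
  1. delete 'a'  (+1)
  2. delete 's'  (+1)
  3. substitute 'p' -> 'n'  (+1)
  4. keep 'e'
  5. substitute 'c' -> 'w'  (+1)
  6. substitute 't' -> 's'  (+1)
Edit distance = 5
Max length = max(6, 4) = 6
Similarity = 1 - 5/6
= 0.1667


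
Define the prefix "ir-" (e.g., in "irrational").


Prefix: ir-
Example: irrational = ir- + rational
Meaning = not


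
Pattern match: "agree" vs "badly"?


Pattern of "agree": [0, 1, 2, 3, 3]
Pattern of "badly": [0, 1, 2, 3, 4]
Patterns do not match
Same pattern = No


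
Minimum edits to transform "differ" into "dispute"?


Word 1: "differ" (length 6)
Word 2: "dispute" (length 7)
One optimal edit sequence (insert/delete/substitute each cost 1):
  1. keep 'd'
  2. keep 'i'
  3. insert 's'  (+1)
  4. substitute 'f' -> 'p'  (+1)
  5. substitute 'f' -> 'u'  (+1)
  6. substitute 'e' -> 't'  (+1)
  7. substitute 'r' -> 'e'  (+1)
Total edit operations: 5
Edit distance = 5


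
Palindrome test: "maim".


Word: "maim"
Reversed: "miam"
Forward == Backward? maim != miam
Palindrome = No


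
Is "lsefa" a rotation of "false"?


Word: "false", Candidate: "lsefa"
Method: check if candidate is substring of word+word
"falsefalse" contains "lsefa"? Yes
Is rotation = Yes


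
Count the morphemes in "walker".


Word: "walker"
Morphemes: walk + -er
Each morpheme carries meaning
= 2 morphemes


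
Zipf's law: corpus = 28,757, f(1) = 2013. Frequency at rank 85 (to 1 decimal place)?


Zipf's law: f(r) = f(1) / r
f(1) = 2013
f(85) = 2013 / 85
= 23.7 occurrences


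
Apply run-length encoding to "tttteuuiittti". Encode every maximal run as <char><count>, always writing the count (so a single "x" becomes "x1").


String: "tttteuuiittti"
Scanning for consecutive runs:
  't' x 4
  'e' x 1
  'u' x 2
  'i' x 2
  't' x 3
  'i' x 1
RLE = "t4e1u2i2t3i1"


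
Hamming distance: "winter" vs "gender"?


Comparing character by character (same length = 6):
  Pos 0: 'w' vs 'g' !=
  Pos 1: 'i' vs 'e' !=
  Pos 2: 'n' vs 'n' =
  Pos 3: 't' vs 'd' !=
  Pos 4: 'e' vs 'e' =
  Pos 5: 'r' vs 'r' =
Hamming distance = 3


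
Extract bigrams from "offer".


Word: "offer" (length 5)
Number of bigrams = 5 - 2 + 1 = 4
  Position 0: "of"
  Position 1: "ff"
  Position 2: "fe"
  Position 3: "er"
Bigrams = "of", "ff", "fe", "er"


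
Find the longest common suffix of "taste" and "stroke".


Word 1: "taste"
Word 2: "stroke"
Comparing from end:
  Pos -1: 'e' == 'e'
  Pos -2: 't' != 'k' (stop)
LCS = "e" (length 1)


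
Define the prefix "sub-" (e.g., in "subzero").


Prefix: sub-
As in: subzero -> sub- + zero
Meaning = under / below


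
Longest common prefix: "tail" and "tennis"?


Word 1: "tail"
Word 2: "tennis"
Comparing from start:
  Pos 0: 't' == 't'
  Pos 1: 'a' != 'e' (stop)
LCP = "t" (length 1)


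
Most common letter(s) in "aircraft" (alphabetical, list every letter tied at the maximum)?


Word: "aircraft"
Letter counts:
  'a': 2
  'c': 1
  'f': 1
  'i': 1
  'r': 2
  't': 1
Maximum count = 2
Most frequent = 'a', 'r' (2 times each)


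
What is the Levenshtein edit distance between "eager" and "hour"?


Word 1: "eager" (length 5)
Word 2: "hour" (length 4)
One optimal edit sequence (insert/delete/substitute each cost 1):
  1. delete 'e'  (+1)
  2. substitute 'a' -> 'h'  (+1)
  3. substitute 'g' -> 'o'  (+1)
  4. substitute 'e' -> 'u'  (+1)
  5. keep 'r'
Total edit operations: 4
Edit distance = 4


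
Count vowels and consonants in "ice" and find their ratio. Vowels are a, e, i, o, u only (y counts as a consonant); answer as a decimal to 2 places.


Word: "ice"
Vowels (a,e,i,o,u): 2
Consonants: 1
Ratio = 2/1
= 2.00


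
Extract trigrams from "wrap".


Word: "wrap" (length 4)
Number of trigrams = 4 - 3 + 1 = 2
  Position 0: "wra"
  Position 1: "rap"
Trigrams = "wra", "rap"


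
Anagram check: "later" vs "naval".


Word 1: "later" → sorted: aelrt
Word 2: "naval" → sorted: aalnv
Same letters? aelrt != aalnv
Anagram = No


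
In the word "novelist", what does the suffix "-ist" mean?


Suffix: -ist
As in: novelist -> novel + -ist
Meaning = one who practices


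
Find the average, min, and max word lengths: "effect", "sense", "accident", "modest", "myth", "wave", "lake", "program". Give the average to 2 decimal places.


Lengths: "effect"=6, "sense"=5, "accident"=8, "modest"=6, "myth"=4, "wave"=4, "lake"=4, "program"=7
Sum = 44, Count = 8
Average = 44/8 = 5.50
= avg=5.50, min=4, max=8


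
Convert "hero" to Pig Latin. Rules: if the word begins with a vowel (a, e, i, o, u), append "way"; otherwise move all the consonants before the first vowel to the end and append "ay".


Word: "hero"
Starts with consonant(s) → move to end, add 'ay'
Consonant cluster: "h"
Pig Latin = "erohay"


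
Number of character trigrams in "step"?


Word: "step" (length 4)
Number of 3-grams = length - 3 + 1 = 4 - 3 + 1
= 2


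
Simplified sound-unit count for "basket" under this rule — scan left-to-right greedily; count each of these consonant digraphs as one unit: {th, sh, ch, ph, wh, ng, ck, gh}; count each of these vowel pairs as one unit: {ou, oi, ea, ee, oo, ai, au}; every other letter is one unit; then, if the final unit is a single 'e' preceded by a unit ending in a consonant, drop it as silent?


Word: "basket" (6 letters)
Left-to-right scan:
  (1) 'b' (letter)
  (2) 'a' (letter)
  (3) 's' (letter)
  (4) 'k' (letter)
  (5) 'e' (letter)
  (6) 't' (letter)
Units from scan: 6
Sound units = 6 units


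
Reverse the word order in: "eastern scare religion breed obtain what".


Original: "eastern scare religion breed obtain what"
Words (1..n): eastern | scare | religion | breed | obtain | what
Reversed (n..1): what | obtain | breed | religion | scare | eastern
Result = "what obtain breed religion scare eastern"


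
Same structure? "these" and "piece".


Pattern of "these": [0, 1, 2, 3, 2]
Pattern of "piece": [0, 1, 2, 3, 2]
Patterns match
Same pattern = Yes


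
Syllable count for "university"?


Word: "university"
Syllable breakdown: u-ni-ver-si-ty
Counting: 5 parts
= 5 syllables


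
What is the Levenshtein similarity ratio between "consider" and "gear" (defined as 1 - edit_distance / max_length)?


Word 1: "consider" (length 8)
Word 2: "gear" (length 4)
One optimal edit sequence:
  1. delete 'c'  (+1)
  2. delete 'o'  (+1)
  3. delete 'n'  (+1)
  4. delete 's'  (+1)
  5. substitute 'i' -> 'g'  (+1)
  6. substitute 'd' -> 'e'  (+1)
  7. substitute 'e' -> 'a'  (+1)
  8. keep 'r'
Edit distance = 7
Max length = max(8, 4) = 8
Similarity = 1 - 7/8
= 0.1250


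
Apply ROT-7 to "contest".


Word: "contest"
Shift: 7
Each letter → (letter + shift) mod 26:
  'c' (2) + 7 = 9 → 'j'
  'o' (14) + 7 = 21 → 'v'
  'n' (13) + 7 = 20 → 'u'
  't' (19) + 7 = 0 → 'a'
  'e' (4) + 7 = 11 → 'l'
  's' (18) + 7 = 25 → 'z'
  't' (19) + 7 = 0 → 'a'
Result = "jvualza"


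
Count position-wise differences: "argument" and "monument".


Comparing character by character (same length = 8):
  Pos 0: 'a' vs 'm' !=
  Pos 1: 'r' vs 'o' !=
  Pos 2: 'g' vs 'n' !=
  Pos 3: 'u' vs 'u' =
  Pos 4: 'm' vs 'm' =
  Pos 5: 'e' vs 'e' =
  Pos 6: 'n' vs 'n' =
  Pos 7: 't' vs 't' =
Hamming distance = 3


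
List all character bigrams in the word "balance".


Word: "balance" (length 7)
Number of bigrams = 7 - 2 + 1 = 6
  Position 0: "ba"
  Position 1: "al"
  Position 2: "la"
  Position 3: "an"
  Position 4: "nc"
  Position 5: "ce"
Bigrams = "ba", "al", "la", "an", "nc", "ce"


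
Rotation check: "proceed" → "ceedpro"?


Word: "proceed", Candidate: "ceedpro"
Method: check if candidate is substring of word+word
"proceedproceed" contains "ceedpro"? Yes
Is rotation = Yes


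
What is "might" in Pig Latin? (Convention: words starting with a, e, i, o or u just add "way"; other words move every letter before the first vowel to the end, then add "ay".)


Word: "might"
Starts with consonant(s) → move to end, add 'ay'
Consonant cluster: "m"
Pig Latin = "ightmay"


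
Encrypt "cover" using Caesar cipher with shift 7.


Word: "cover"
Shift: 7
Each letter → (letter + shift) mod 26:
  'c' (2) + 7 = 9 → 'j'
  'o' (14) + 7 = 21 → 'v'
  'v' (21) + 7 = 2 → 'c'
  'e' (4) + 7 = 11 → 'l'
  'r' (17) + 7 = 24 → 'y'
Result = "jvcly"


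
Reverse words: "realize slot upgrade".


Original: "realize slot upgrade"
Words (1..n): realize | slot | upgrade
Reversed (n..1): upgrade | slot | realize
Result = "upgrade slot realize"


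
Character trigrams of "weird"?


Word: "weird" (length 5)
Number of trigrams = 5 - 3 + 1 = 3
  Position 0: "wei"
  Position 1: "eir"
  Position 2: "ird"
Trigrams = "wei", "eir", "ird"


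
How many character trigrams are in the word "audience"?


Word: "audience" (length 8)
Number of 3-grams = length - 3 + 1 = 8 - 3 + 1
= 6


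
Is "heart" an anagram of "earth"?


Word 1: "earth" → sorted: aehrt
Word 2: "heart" → sorted: aehrt
Same letters? aehrt == aehrt
Anagram = Yes


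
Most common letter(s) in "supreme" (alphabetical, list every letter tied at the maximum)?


Word: "supreme"
Letter counts:
  'e': 2
  'm': 1
  'p': 1
  'r': 1
  's': 1
  'u': 1
Maximum count = 2
Most frequent = 'e' (2 times each)


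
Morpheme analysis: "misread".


Word: "misread"
Morphemes: mis- + read
Each morpheme carries meaning
= 2 morphemes


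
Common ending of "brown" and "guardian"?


Word 1: "brown"
Word 2: "guardian"
Comparing from end:
  Pos -1: 'n' == 'n'
  Pos -2: 'w' != 'a' (stop)
LCS = "n" (length 1)


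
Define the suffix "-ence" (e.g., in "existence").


Suffix: -ence
Example: existence = exist + -ence
Meaning = state of


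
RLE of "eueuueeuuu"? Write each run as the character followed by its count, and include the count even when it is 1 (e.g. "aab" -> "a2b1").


String: "eueuueeuuu"
Scanning for consecutive runs:
  'e' x 1
  'u' x 1
  'e' x 1
  'u' x 2
  'e' x 2
  'u' x 3
RLE = "e1u1e1u2e2u3"


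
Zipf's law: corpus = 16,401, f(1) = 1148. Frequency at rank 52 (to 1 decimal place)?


Zipf's law: f(r) = f(1) / r
f(1) = 1148
f(52) = 1148 / 52
= 22.1 occurrences


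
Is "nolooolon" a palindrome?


Word: "nolooolon"
Reversed: "nolooolon"
Forward == Backward? nolooolon == nolooolon
Palindrome = Yes


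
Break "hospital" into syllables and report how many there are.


Word: "hospital"
Syllable breakdown: hos / pi / tal
Counting: 3 parts
= 3 syllables


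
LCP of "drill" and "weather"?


Word 1: "drill"
Word 2: "weather"
Comparing from start:
  Pos 0: 'd' != 'w' (stop)
LCP = "" (length 0)


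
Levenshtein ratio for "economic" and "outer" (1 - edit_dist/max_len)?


Word 1: "economic" (length 8)
Word 2: "outer" (length 5)
One optimal edit sequence:
  1. delete 'e'  (+1)
  2. delete 'c'  (+1)
  3. keep 'o'
  4. delete 'n'  (+1)
  5. substitute 'o' -> 'u'  (+1)
  6. substitute 'm' -> 't'  (+1)
  7. substitute 'i' -> 'e'  (+1)
  8. substitute 'c' -> 'r'  (+1)
Edit distance = 7
Max length = max(8, 5) = 8
Similarity = 1 - 7/8
= 0.1250


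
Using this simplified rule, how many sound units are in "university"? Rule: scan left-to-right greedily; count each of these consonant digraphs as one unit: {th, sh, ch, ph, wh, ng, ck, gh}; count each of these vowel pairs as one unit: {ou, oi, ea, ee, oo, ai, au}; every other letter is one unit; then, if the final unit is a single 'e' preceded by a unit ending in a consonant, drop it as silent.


Word: "university" (10 letters)
Left-to-right scan:
  1. 'u' (letter)
  2. 'n' (letter)
  3. 'i' (letter)
  4. 'v' (letter)
  5. 'e' (letter)
  6. 'r' (letter)
  7. 's' (letter)
  8. 'i' (letter)
  9. 't' (letter)
  10. 'y' (letter)
Units from scan: 10
Sound units = 10 units


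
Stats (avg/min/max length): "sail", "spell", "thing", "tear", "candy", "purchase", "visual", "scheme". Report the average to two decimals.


Lengths: "sail"=4, "spell"=5, "thing"=5, "tear"=4, "candy"=5, "purchase"=8, "visual"=6, "scheme"=6
Sum = 43, Count = 8
Average = 43/8 = 5.38
= avg=5.38, min=4, max=8


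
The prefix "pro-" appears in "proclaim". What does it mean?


Prefix: pro-
Example: proclaim = pro- + claim
Meaning = forward / in favor of


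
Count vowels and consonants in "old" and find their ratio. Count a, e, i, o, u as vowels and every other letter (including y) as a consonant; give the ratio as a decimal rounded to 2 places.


Word: "old"
Vowels (a,e,i,o,u): 1
Consonants: 2
Ratio = 1/2
= 0.50


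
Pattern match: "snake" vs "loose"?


Pattern of "snake": [0, 1, 2, 3, 4]
Pattern of "loose": [0, 1, 1, 2, 3]
Patterns do not match
Same pattern = No


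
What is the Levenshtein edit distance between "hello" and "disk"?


Word 1: "hello" (length 5)
Word 2: "disk" (length 4)
One optimal edit sequence (insert/delete/substitute each cost 1):
  1. delete 'h'  (+1)
  2. substitute 'e' -> 'd'  (+1)
  3. substitute 'l' -> 'i'  (+1)
  4. substitute 'l' -> 's'  (+1)
  5. substitute 'o' -> 'k'  (+1)
Total edit operations: 5
Edit distance = 5


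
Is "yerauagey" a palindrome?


Word: "yerauagey"
Reversed: "yegauarey"
Forward == Backward? yerauagey != yegauarey
Palindrome = No


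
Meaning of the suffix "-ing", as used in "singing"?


Suffix: -ing
As in: singing -> sing + -ing
Meaning = present participle


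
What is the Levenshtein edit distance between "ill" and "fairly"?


Word 1: "ill" (length 3)
Word 2: "fairly" (length 6)
One optimal edit sequence (insert/delete/substitute each cost 1):
  1. insert 'f'  (+1)
  2. insert 'a'  (+1)
  3. keep 'i'
  4. insert 'r'  (+1)
  5. keep 'l'
  6. substitute 'l' -> 'y'  (+1)
Total edit operations: 4
Edit distance = 4


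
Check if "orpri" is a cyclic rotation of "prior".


Word: "prior", Candidate: "orpri"
Method: check if candidate is substring of word+word
"priorprior" contains "orpri"? Yes
Is rotation = Yes


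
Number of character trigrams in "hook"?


Word: "hook" (length 4)
Number of 3-grams = length - 3 + 1 = 4 - 3 + 1
= 2


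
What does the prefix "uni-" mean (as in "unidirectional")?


Prefix: uni-
Example: unidirectional (uni- + directional)
Meaning = one


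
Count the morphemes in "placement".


Word: "placement"
Morphemes: place + -ment
Each morpheme carries meaning
= 2 morphemes


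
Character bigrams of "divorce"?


Word: "divorce" (length 7)
Number of bigrams = 7 - 2 + 1 = 6
  Position 0: "di"
  Position 1: "iv"
  Position 2: "vo"
  Position 3: "or"
  Position 4: "rc"
  Position 5: "ce"
Bigrams = "di", "iv", "vo", "or", "rc", "ce"


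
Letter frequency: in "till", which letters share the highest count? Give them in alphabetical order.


Word: "till"
Letter counts:
  'i': 1
  'l': 2
  't': 1
Maximum count = 2
Most frequent = 'l' (2 times each)


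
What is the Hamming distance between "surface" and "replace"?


Comparing character by character (same length = 7):
  Pos 0: 's' vs 'r' !=
  Pos 1: 'u' vs 'e' !=
  Pos 2: 'r' vs 'p' !=
  Pos 3: 'f' vs 'l' !=
  Pos 4: 'a' vs 'a' =
  Pos 5: 'c' vs 'c' =
  Pos 6: 'e' vs 'e' =
Hamming distance = 4


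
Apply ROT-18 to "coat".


Word: "coat"
Shift: 18
Each letter → (letter + shift) mod 26:
  'c' (2) + 18 = 20 → 'u'
  'o' (14) + 18 = 6 → 'g'
  'a' (0) + 18 = 18 → 's'
  't' (19) + 18 = 11 → 'l'
Result = "ugsl"


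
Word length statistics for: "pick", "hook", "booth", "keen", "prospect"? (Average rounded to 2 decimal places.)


Lengths: "pick"=4, "hook"=4, "booth"=5, "keen"=4, "prospect"=8
Sum = 25, Count = 5
Average = 25/5 = 5.00
= avg=5.00, min=4, max=8


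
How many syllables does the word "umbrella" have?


Word: "umbrella"
Syllable breakdown: um-brel-la
Counting: 3 parts
= 3 syllables


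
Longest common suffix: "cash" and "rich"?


Word 1: "cash"
Word 2: "rich"
Comparing from end:
  Pos -1: 'h' == 'h'
  Pos -2: 's' != 'c' (stop)
LCS = "h" (length 1)


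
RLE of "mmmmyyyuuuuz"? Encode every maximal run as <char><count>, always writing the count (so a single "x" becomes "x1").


String: "mmmmyyyuuuuz"
Scanning for consecutive runs:
  'm' x 4
  'y' x 3
  'u' x 4
  'z' x 1
RLE = "m4y3u4z1"


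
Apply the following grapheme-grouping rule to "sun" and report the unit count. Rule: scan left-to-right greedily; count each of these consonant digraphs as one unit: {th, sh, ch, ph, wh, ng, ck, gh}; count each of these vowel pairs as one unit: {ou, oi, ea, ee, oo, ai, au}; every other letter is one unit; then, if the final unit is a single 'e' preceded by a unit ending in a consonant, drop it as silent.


Word: "sun" (3 letters)
Left-to-right scan:
  [1] 's' (letter)
  [2] 'u' (letter)
  [3] 'n' (letter)
Units from scan: 3
Sound units = 3 units


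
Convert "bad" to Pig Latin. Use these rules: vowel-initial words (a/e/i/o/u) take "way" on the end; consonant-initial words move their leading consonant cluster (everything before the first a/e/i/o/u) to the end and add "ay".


Word: "bad"
Starts with consonant(s) → move to end, add 'ay'
Consonant cluster: "b"
Pig Latin = "adbay"


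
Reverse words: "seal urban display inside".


Original: "seal urban display inside"
Words (1..n): seal | urban | display | inside
Reversed (n..1): inside | display | urban | seal
Result = "inside display urban seal"


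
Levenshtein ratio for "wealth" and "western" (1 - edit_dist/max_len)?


Word 1: "wealth" (length 6)
Word 2: "western" (length 7)
One optimal edit sequence:
  1. keep 'w'
  2. keep 'e'
  3. insert 's'  (+1)
  4. substitute 'a' -> 't'  (+1)
  5. substitute 'l' -> 'e'  (+1)
  6. substitute 't' -> 'r'  (+1)
  7. substitute 'h' -> 'n'  (+1)
Edit distance = 5
Max length = max(6, 7) = 7
Similarity = 1 - 5/7
= 0.2857


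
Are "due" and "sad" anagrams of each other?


Word 1: "due" → sorted: deu
Word 2: "sad" → sorted: ads
Same letters? deu != ads
Anagram = No


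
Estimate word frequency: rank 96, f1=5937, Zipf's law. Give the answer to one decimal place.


Zipf's law: f(r) = f(1) / r
f(1) = 5937
f(96) = 5937 / 96
= 61.8 occurrences


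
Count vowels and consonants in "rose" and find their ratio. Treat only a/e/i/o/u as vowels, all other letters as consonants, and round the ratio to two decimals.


Word: "rose"
Vowels (a,e,i,o,u): 2
Consonants: 2
Ratio = 2/2
= 1.00


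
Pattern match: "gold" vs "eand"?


Pattern of "gold": [0, 1, 2, 3]
Pattern of "eand": [0, 1, 2, 3]
Patterns match
Same pattern = Yes


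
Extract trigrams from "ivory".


Word: "ivory" (length 5)
Number of trigrams = 5 - 3 + 1 = 3
  Position 0: "ivo"
  Position 1: "vor"
  Position 2: "ory"
Trigrams = "ivo", "vor", "ory"


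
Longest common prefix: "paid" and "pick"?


Word 1: "paid"
Word 2: "pick"
Comparing from start:
  Pos 0: 'p' == 'p'
  Pos 1: 'a' != 'i' (stop)
LCP = "p" (length 1)


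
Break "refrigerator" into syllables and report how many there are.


Word: "refrigerator"
Syllable breakdown: re / frig / er / a / tor
Counting: 5 parts
= 5 syllables


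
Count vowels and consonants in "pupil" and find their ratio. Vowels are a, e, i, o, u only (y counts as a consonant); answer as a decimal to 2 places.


Word: "pupil"
Vowels (a,e,i,o,u): 2
Consonants: 3
Ratio = 2/3
= 0.67


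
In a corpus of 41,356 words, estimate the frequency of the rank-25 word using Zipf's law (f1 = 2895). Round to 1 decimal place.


Zipf's law: f(r) = f(1) / r
f(1) = 2895
f(25) = 2895 / 25
= 115.8 occurrences


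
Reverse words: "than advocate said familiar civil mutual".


Original: "than advocate said familiar civil mutual"
Words (1..n): than | advocate | said | familiar | civil | mutual
Reversed (n..1): mutual | civil | familiar | said | advocate | than
Result = "mutual civil familiar said advocate than"


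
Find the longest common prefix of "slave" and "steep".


Word 1: "slave"
Word 2: "steep"
Comparing from start:
  Pos 0: 's' == 's'
  Pos 1: 'l' != 't' (stop)
LCP = "s" (length 1)


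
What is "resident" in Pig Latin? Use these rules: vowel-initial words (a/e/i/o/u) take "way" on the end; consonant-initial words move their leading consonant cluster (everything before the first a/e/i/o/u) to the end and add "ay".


Word: "resident"
Starts with consonant(s) → move to end, add 'ay'
Consonant cluster: "r"
Pig Latin = "esidentray"


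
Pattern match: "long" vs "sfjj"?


Pattern of "long": [0, 1, 2, 3]
Pattern of "sfjj": [0, 1, 2, 2]
Patterns do not match
Same pattern = No


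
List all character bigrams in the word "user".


Word: "user" (length 4)
Number of bigrams = 4 - 2 + 1 = 3
  Position 0: "us"
  Position 1: "se"
  Position 2: "er"
Bigrams = "us", "se", "er"


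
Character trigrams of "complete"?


Word: "complete" (length 8)
Number of trigrams = 8 - 3 + 1 = 6
  Position 0: "com"
  Position 1: "omp"
  Position 2: "mpl"
  Position 3: "ple"
  Position 4: "let"
  Position 5: "ete"
Trigrams = "com", "omp", "mpl", "ple", "let", "ete"


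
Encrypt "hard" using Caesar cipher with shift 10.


Word: "hard"
Shift: 10
Each letter → (letter + shift) mod 26:
  'h' (7) + 10 = 17 → 'r'
  'a' (0) + 10 = 10 → 'k'
  'r' (17) + 10 = 1 → 'b'
  'd' (3) + 10 = 13 → 'n'
Result = "rkbn"


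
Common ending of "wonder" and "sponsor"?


Word 1: "wonder"
Word 2: "sponsor"
Comparing from end:
  Pos -1: 'r' == 'r'
  Pos -2: 'e' != 'o' (stop)
LCS = "r" (length 1)


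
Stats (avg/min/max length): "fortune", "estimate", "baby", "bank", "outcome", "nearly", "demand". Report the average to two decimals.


Lengths: "fortune"=7, "estimate"=8, "baby"=4, "bank"=4, "outcome"=7, "nearly"=6, "demand"=6
Sum = 42, Count = 7
Average = 42/7 = 6.00
= avg=6.00, min=4, max=8


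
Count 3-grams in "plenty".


Word: "plenty" (length 6)
Number of 3-grams = length - 3 + 1 = 6 - 3 + 1
= 4


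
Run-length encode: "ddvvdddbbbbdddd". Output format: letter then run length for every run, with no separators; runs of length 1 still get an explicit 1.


String: "ddvvdddbbbbdddd"
Scanning for consecutive runs:
  'd' x 2
  'v' x 2
  'd' x 3
  'b' x 4
  'd' x 4
RLE = "d2v2d3b4d4"


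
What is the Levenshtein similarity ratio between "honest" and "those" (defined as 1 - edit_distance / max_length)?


Word 1: "honest" (length 6)
Word 2: "those" (length 5)
One optimal edit sequence:
  1. insert 't'  (+1)
  2. keep 'h'
  3. keep 'o'
  4. delete 'n'  (+1)
  5. delete 'e'  (+1)
  6. keep 's'
  7. substitute 't' -> 'e'  (+1)
Edit distance = 4
Max length = max(6, 5) = 6
Similarity = 1 - 4/6
= 0.3333


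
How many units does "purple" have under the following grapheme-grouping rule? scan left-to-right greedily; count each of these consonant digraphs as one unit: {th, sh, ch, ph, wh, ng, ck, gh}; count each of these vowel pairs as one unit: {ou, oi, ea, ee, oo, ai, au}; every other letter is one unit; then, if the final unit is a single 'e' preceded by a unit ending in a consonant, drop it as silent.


Word: "purple" (6 letters)
Left-to-right scan:
  1. 'p' (letter)
  2. 'u' (letter)
  3. 'r' (letter)
  4. 'p' (letter)
  5. 'l' (letter)
  6. 'e' (letter)
Units from scan: 6
Final unit is 'e' after a consonant -> drop as silent (-1)
Sound units = 5 units


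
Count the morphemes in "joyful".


Word: "joyful"
Morphemes: joy | -ful
Each morpheme carries meaning
= 2 morphemes


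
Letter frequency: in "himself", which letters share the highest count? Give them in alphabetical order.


Word: "himself"
Letter counts:
  'e': 1
  'f': 1
  'h': 1
  'i': 1
  'l': 1
  'm': 1
  's': 1
Maximum count = 1
Most frequent = 'e', 'f', 'h', 'i', 'l', 'm', 's' (1 time each)


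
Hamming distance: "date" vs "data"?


Comparing character by character (same length = 4):
  Pos 0: 'd' vs 'd' =
  Pos 1: 'a' vs 'a' =
  Pos 2: 't' vs 't' =
  Pos 3: 'e' vs 'a' !=
Hamming distance = 1


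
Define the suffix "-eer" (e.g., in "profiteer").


Suffix: -eer
As in: profiteer -> profit + -eer
Meaning = one who is concerned with


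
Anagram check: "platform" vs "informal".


Word 1: "platform" → sorted: aflmoprt
Word 2: "informal" → sorted: afilmnor
Same letters? aflmoprt != afilmnor
Anagram = No


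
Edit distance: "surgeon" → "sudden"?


Word 1: "surgeon" (length 7)
Word 2: "sudden" (length 6)
One optimal edit sequence (insert/delete/substitute each cost 1):
  1. keep 's'
  2. keep 'u'
  3. substitute 'r' -> 'd'  (+1)
  4. substitute 'g' -> 'd'  (+1)
  5. keep 'e'
  6. delete 'o'  (+1)
  7. keep 'n'
Total edit operations: 3
Edit distance = 3


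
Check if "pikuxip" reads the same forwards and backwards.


Word: "pikuxip"
Reversed: "pixukip"
Forward == Backward? pikuxip != pixukip
Palindrome = No


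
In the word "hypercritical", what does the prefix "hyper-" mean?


Prefix: hyper-
Example: hypercritical (hyper- + critical)
Meaning = over / excessive


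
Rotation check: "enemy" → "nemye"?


Word: "enemy", Candidate: "nemye"
Method: check if candidate is substring of word+word
"enemyenemy" contains "nemye"? Yes
Is rotation = Yes


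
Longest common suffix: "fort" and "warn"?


Word 1: "fort"
Word 2: "warn"
Comparing from end:
  Pos -1: 't' != 'n' (stop)
LCS = "" (length 0)


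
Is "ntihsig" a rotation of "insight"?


Word: "insight", Candidate: "ntihsig"
Method: check if candidate is substring of word+word
"insightinsight" contains "ntihsig"? No
Is rotation = No


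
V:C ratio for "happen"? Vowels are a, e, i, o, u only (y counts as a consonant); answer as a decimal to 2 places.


Word: "happen"
Vowels (a,e,i,o,u): 2
Consonants: 4
Ratio = 2/4
= 0.50


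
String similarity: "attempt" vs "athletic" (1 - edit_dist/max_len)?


Word 1: "attempt" (length 7)
Word 2: "athletic" (length 8)
One optimal edit sequence:
  1. keep 'a'
  2. keep 't'
  3. insert 'h'  (+1)
  4. substitute 't' -> 'l'  (+1)
  5. keep 'e'
  6. substitute 'm' -> 't'  (+1)
  7. substitute 'p' -> 'i'  (+1)
  8. substitute 't' -> 'c'  (+1)
Edit distance = 5
Max length = max(7, 8) = 8
Similarity = 1 - 5/8
= 0.3750


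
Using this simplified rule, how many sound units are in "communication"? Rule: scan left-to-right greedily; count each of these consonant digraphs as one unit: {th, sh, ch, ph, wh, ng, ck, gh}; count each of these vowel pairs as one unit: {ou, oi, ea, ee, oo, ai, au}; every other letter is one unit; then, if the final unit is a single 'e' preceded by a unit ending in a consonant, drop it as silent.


Word: "communication" (13 letters)
Left-to-right scan:
  (1) 'c' (letter)
  (2) 'o' (letter)
  (3) 'm' (letter)
  (4) 'm' (letter)
  (5) 'u' (letter)
  (6) 'n' (letter)
  (7) 'i' (letter)
  (8) 'c' (letter)
  (9) 'a' (letter)
  (10) 't' (letter)
  (11) 'i' (letter)
  (12) 'o' (letter)
  (13) 'n' (letter)
Units from scan: 13
Sound units = 13 units


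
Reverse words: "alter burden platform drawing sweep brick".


Original: "alter burden platform drawing sweep brick"
Words (1..n): alter | burden | platform | drawing | sweep | brick
Reversed (n..1): brick | sweep | drawing | platform | burden | alter
Result = "brick sweep drawing platform burden alter"


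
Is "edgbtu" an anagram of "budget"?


Word 1: "budget" → sorted: bdegtu
Word 2: "edgbtu" → sorted: bdegtu
Same letters? bdegtu == bdegtu
Anagram = Yes


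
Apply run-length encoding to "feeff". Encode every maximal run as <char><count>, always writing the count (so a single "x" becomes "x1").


String: "feeff"
Scanning for consecutive runs:
  'f' x 1
  'e' x 2
  'f' x 2
RLE = "f1e2f2"


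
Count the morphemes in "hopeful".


Word: "hopeful"
Morphemes: hope + -ful
Each morpheme carries meaning
= 2 morphemes


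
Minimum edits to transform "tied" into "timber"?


Word 1: "tied" (length 4)
Word 2: "timber" (length 6)
One optimal edit sequence (insert/delete/substitute each cost 1):
  1. keep 't'
  2. keep 'i'
  3. insert 'm'  (+1)
  4. insert 'b'  (+1)
  5. keep 'e'
  6. substitute 'd' -> 'r'  (+1)
Total edit operations: 3
Edit distance = 3


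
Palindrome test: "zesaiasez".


Word: "zesaiasez"
Reversed: "zesaiasez"
Forward == Backward? zesaiasez == zesaiasez
Palindrome = Yes


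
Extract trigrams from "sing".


Word: "sing" (length 4)
Number of trigrams = 4 - 3 + 1 = 2
  Position 0: "sin"
  Position 1: "ing"
Trigrams = "sin", "ing"


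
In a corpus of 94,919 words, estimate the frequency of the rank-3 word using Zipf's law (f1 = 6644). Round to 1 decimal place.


Zipf's law: f(r) = f(1) / r
f(1) = 6644
f(3) = 6644 / 3
= 2214.7 occurrences


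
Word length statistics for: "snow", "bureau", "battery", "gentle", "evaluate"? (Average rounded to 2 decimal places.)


Lengths: "snow"=4, "bureau"=6, "battery"=7, "gentle"=6, "evaluate"=8
Sum = 31, Count = 5
Average = 31/5 = 6.20
= avg=6.20, min=4, max=8


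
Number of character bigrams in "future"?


Word: "future" (length 6)
Number of 2-grams = length - 2 + 1 = 6 - 2 + 1
= 5


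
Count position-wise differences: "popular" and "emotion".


Comparing character by character (same length = 7):
  Pos 0: 'p' vs 'e' !=
  Pos 1: 'o' vs 'm' !=
  Pos 2: 'p' vs 'o' !=
  Pos 3: 'u' vs 't' !=
  Pos 4: 'l' vs 'i' !=
  Pos 5: 'a' vs 'o' !=
  Pos 6: 'r' vs 'n' !=
Hamming distance = 7


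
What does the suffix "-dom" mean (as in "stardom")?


Suffix: -dom
Example: stardom (star + -dom)
Meaning = state / realm


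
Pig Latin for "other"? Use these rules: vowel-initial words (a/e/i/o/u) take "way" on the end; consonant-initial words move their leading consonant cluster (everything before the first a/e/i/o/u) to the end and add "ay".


Word: "other"
Starts with vowel → add 'way'
Pig Latin = "otherway"


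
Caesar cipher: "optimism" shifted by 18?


Word: "optimism"
Shift: 18
Each letter → (letter + shift) mod 26:
  'o' (14) + 18 = 6 → 'g'
  'p' (15) + 18 = 7 → 'h'
  't' (19) + 18 = 11 → 'l'
  'i' (8) + 18 = 0 → 'a'
  'm' (12) + 18 = 4 → 'e'
  'i' (8) + 18 = 0 → 'a'
  's' (18) + 18 = 10 → 'k'
  'm' (12) + 18 = 4 → 'e'
Result = "ghlaeake"


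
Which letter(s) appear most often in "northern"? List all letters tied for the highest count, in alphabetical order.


Word: "northern"
Letter counts:
  'e': 1
  'h': 1
  'n': 2
  'o': 1
  'r': 2
  't': 1
Maximum count = 2
Most frequent = 'n', 'r' (2 times each)


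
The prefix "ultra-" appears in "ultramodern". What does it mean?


Prefix: ultra-
Example: ultramodern = ultra- + modern
Meaning = beyond


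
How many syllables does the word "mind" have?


Word: "mind"
Syllable breakdown: mind
Counting: 1 part
= 1 syllable


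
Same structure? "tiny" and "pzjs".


Pattern of "tiny": [0, 1, 2, 3]
Pattern of "pzjs": [0, 1, 2, 3]
Patterns match
Same pattern = Yes


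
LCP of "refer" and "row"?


Word 1: "refer"
Word 2: "row"
Comparing from start:
  Pos 0: 'r' == 'r'
  Pos 1: 'e' != 'o' (stop)
LCP = "r" (length 1)


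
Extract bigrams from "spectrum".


Word: "spectrum" (length 8)
Number of bigrams = 8 - 2 + 1 = 7
  Position 0: "sp"
  Position 1: "pe"
  Position 2: "ec"
  Position 3: "ct"
  Position 4: "tr"
  Position 5: "ru"
  Position 6: "um"
Bigrams = "sp", "pe", "ec", "ct", "tr", "ru", "um"


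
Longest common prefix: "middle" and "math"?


Word 1: "middle"
Word 2: "math"
Comparing from start:
  Pos 0: 'm' == 'm'
  Pos 1: 'i' != 'a' (stop)
LCP = "m" (length 1)


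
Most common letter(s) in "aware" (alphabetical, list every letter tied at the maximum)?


Word: "aware"
Letter counts:
  'a': 2
  'e': 1
  'r': 1
  'w': 1
Maximum count = 2
Most frequent = 'a' (2 times each)


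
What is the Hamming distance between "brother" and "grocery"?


Comparing character by character (same length = 7):
  Pos 0: 'b' vs 'g' !=
  Pos 1: 'r' vs 'r' =
  Pos 2: 'o' vs 'o' =
  Pos 3: 't' vs 'c' !=
  Pos 4: 'h' vs 'e' !=
  Pos 5: 'e' vs 'r' !=
  Pos 6: 'r' vs 'y' !=
Hamming distance = 5


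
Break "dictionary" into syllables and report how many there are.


Word: "dictionary"
Syllable breakdown: dic | tion | ar | y
Counting: 4 parts
= 4 syllables


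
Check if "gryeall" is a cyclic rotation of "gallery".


Word: "gallery", Candidate: "gryeall"
Method: check if candidate is substring of word+word
"gallerygallery" contains "gryeall"? No
Is rotation = No


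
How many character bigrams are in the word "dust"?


Word: "dust" (length 4)
Number of 2-grams = length - 2 + 1 = 4 - 2 + 1
= 3


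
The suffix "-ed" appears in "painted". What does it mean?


Suffix: -ed
Example: painted = paint + -ed
Meaning = past tense


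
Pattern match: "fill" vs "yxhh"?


Pattern of "fill": [0, 1, 2, 2]
Pattern of "yxhh": [0, 1, 2, 2]
Patterns match
Same pattern = Yes


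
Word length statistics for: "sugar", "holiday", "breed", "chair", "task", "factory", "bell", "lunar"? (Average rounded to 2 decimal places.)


Lengths: "sugar"=5, "holiday"=7, "breed"=5, "chair"=5, "task"=4, "factory"=7, "bell"=4, "lunar"=5
Sum = 42, Count = 8
Average = 42/8 = 5.25
= avg=5.25, min=4, max=7


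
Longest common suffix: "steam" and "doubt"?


Word 1: "steam"
Word 2: "doubt"
Comparing from end:
  Pos -1: 'm' != 't' (stop)
LCS = "" (length 0)


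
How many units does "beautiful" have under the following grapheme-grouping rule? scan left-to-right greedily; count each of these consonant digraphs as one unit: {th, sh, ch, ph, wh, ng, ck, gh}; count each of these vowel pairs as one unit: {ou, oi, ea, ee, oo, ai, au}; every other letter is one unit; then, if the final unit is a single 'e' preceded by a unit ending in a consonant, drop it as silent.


Word: "beautiful" (9 letters)
Left-to-right scan:
  (1) 'b' (letter)
  (2) 'ea' (vowel-pair)
  (3) 'u' (letter)
  (4) 't' (letter)
  (5) 'i' (letter)
  (6) 'f' (letter)
  (7) 'u' (letter)
  (8) 'l' (letter)
Units from scan: 8
Sound units = 8 units


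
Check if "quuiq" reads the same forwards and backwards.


Word: "quuiq"
Reversed: "qiuuq"
Forward == Backward? quuiq != qiuuq
Palindrome = No


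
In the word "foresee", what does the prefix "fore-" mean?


Prefix: fore-
As in: foresee -> fore- + see
Meaning = before


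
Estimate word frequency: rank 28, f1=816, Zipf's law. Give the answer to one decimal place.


Zipf's law: f(r) = f(1) / r
f(1) = 816
f(28) = 816 / 28
= 29.1 occurrences


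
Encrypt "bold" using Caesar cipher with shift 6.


Word: "bold"
Shift: 6
Each letter → (letter + shift) mod 26:
  'b' (1) + 6 = 7 → 'h'
  'o' (14) + 6 = 20 → 'u'
  'l' (11) + 6 = 17 → 'r'
  'd' (3) + 6 = 9 → 'j'
Result = "hurj"


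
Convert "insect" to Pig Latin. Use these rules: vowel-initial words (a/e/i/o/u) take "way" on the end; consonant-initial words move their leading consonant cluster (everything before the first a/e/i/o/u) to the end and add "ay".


Word: "insect"
Starts with vowel → add 'way'
Pig Latin = "insectway"


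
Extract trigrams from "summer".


Word: "summer" (length 6)
Number of trigrams = 6 - 3 + 1 = 4
  Position 0: "sum"
  Position 1: "umm"
  Position 2: "mme"
  Position 3: "mer"
Trigrams = "sum", "umm", "mme", "mer"


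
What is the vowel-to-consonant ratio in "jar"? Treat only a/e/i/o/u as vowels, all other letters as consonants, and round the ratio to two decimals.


Word: "jar"
Vowels (a,e,i,o,u): 1
Consonants: 2
Ratio = 1/2
= 0.50


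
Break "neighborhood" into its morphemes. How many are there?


Word: "neighborhood"
Morphemes: neighbor + -hood
Each morpheme carries meaning
= 2 morphemes


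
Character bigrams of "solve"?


Word: "solve" (length 5)
Number of bigrams = 5 - 2 + 1 = 4
  Position 0: "so"
  Position 1: "ol"
  Position 2: "lv"
  Position 3: "ve"
Bigrams = "so", "ol", "lv", "ve"


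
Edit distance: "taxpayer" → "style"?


Word 1: "taxpayer" (length 8)
Word 2: "style" (length 5)
One optimal edit sequence (insert/delete/substitute each cost 1):
  1. delete 't'  (+1)
  2. delete 'a'  (+1)
  3. delete 'x'  (+1)
  4. substitute 'p' -> 's'  (+1)
  5. substitute 'a' -> 't'  (+1)
  6. keep 'y'
  7. substitute 'e' -> 'l'  (+1)
  8. substitute 'r' -> 'e'  (+1)
Total edit operations: 7
Edit distance = 7


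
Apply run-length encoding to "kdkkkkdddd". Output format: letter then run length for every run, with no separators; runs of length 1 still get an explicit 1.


String: "kdkkkkdddd"
Scanning for consecutive runs:
  'k' x 1
  'd' x 1
  'k' x 4
  'd' x 4
RLE = "k1d1k4d4"
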